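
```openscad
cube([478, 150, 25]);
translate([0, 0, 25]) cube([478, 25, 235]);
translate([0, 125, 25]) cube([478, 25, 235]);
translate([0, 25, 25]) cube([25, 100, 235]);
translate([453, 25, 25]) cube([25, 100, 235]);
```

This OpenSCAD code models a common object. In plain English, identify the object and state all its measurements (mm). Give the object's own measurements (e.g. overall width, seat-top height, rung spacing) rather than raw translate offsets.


An open-topped rectangular box: outside dimensions 478×150×260 mm, with a uniform wall and base thickness of 25 mm. The base is a full 478×150 slab on the floor; four walls sit on top of the base. The front and back walls (the −y and +y sides) span the full width; the two side walls fit between them.


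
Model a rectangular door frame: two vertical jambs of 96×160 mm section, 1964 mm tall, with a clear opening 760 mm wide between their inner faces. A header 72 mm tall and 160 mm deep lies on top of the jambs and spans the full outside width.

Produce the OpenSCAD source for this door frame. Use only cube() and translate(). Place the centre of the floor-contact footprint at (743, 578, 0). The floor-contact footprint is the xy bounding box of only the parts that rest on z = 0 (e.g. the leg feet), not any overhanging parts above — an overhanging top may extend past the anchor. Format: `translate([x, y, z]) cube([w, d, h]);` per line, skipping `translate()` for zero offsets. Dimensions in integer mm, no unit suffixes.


translate([267, 498, 0]) cube([96, 160, 1964]);
translate([1123, 498, 0]) cube([96, 160, 1964]);
translate([267, 498, 1964]) cube([952, 160, 72]);


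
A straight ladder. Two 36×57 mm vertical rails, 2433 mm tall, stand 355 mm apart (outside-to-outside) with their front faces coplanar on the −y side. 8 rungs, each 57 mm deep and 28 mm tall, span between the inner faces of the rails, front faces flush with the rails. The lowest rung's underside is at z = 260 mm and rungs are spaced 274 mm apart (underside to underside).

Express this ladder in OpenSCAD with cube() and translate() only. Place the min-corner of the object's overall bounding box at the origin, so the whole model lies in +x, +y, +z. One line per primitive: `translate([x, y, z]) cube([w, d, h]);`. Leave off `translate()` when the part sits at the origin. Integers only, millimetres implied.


cube([36, 57, 2433]);
translate([319, 0, 0]) cube([36, 57, 2433]);
translate([36, 0, 260]) cube([283, 57, 28]);
translate([36, 0, 534]) cube([283, 57, 28]);
translate([36, 0, 808]) cube([283, 57, 28]);
translate([36, 0, 1082]) cube([283, 57, 28]);
translate([36, 0, 1356]) cube([283, 57, 28]);
translate([36, 0, 1630]) cube([283, 57, 28]);
translate([36, 0, 1904]) cube([283, 57, 28]);
translate([36, 0, 2178]) cube([283, 57, 28]);


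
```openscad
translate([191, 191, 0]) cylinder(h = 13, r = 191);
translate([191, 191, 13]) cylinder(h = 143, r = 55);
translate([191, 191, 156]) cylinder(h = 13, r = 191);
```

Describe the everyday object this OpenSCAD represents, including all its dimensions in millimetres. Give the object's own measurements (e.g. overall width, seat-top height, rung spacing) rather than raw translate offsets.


A spool: two coaxial disc flanges of radius 191 mm and thickness 13 mm, joined by a core cylinder of radius 55 mm and height 143 mm. The lower flange rests on z = 0 and the three cylinders share a vertical axis.


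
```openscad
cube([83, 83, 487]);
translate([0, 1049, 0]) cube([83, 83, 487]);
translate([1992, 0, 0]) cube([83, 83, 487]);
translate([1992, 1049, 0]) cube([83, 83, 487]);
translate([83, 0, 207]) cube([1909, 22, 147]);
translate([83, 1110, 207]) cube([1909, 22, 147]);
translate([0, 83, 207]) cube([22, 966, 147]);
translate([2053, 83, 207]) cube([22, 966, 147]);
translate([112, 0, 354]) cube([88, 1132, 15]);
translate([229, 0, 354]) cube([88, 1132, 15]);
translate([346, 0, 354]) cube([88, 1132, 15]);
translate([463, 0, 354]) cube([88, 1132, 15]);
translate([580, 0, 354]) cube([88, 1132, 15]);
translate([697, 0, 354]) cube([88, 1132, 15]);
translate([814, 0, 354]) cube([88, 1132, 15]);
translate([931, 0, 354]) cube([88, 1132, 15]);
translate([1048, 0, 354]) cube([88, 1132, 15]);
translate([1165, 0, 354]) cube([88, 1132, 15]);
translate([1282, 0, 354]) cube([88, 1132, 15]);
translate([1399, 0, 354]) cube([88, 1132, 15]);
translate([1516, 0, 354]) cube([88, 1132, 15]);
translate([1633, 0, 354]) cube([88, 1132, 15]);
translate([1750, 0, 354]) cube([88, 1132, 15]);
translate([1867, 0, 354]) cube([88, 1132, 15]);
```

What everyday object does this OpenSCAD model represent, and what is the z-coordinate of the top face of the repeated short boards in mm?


A bed frame. The slat-top height is 369 mm.

Four posts, four rails, and a row of slats — a bed frame. Slats sit on the rails at z = 207 + 147 = 354; with slat thickness 15, the top is 369 mm.


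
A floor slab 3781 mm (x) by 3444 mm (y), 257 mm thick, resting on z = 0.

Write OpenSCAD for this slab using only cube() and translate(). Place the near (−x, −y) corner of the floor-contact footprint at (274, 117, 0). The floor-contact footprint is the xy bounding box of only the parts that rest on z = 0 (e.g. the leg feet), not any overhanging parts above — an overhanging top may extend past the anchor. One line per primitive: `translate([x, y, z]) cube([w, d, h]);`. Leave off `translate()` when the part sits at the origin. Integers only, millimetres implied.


translate([274, 117, 0]) cube([3781, 3444, 257]);


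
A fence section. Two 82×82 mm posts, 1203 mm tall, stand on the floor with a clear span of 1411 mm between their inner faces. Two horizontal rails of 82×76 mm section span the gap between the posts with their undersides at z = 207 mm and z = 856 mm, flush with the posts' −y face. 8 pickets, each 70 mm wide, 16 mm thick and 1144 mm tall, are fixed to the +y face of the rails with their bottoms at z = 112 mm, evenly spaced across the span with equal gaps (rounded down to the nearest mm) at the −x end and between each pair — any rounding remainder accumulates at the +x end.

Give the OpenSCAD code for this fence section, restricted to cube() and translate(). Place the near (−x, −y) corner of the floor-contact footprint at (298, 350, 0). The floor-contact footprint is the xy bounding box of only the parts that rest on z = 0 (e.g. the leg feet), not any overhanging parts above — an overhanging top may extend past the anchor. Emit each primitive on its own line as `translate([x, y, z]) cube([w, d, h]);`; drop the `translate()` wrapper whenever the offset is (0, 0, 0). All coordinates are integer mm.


translate([298, 350, 0]) cube([82, 82, 1203]);
translate([1791, 350, 0]) cube([82, 82, 1203]);
translate([380, 350, 207]) cube([1411, 82, 76]);
translate([380, 350, 856]) cube([1411, 82, 76]);
translate([474, 432, 112]) cube([70, 16, 1144]);
translate([638, 432, 112]) cube([70, 16, 1144]);
translate([802, 432, 112]) cube([70, 16, 1144]);
translate([966, 432, 112]) cube([70, 16, 1144]);
translate([1130, 432, 112]) cube([70, 16, 1144]);
translate([1294, 432, 112]) cube([70, 16, 1144]);
translate([1458, 432, 112]) cube([70, 16, 1144]);
translate([1622, 432, 112]) cube([70, 16, 1144]);


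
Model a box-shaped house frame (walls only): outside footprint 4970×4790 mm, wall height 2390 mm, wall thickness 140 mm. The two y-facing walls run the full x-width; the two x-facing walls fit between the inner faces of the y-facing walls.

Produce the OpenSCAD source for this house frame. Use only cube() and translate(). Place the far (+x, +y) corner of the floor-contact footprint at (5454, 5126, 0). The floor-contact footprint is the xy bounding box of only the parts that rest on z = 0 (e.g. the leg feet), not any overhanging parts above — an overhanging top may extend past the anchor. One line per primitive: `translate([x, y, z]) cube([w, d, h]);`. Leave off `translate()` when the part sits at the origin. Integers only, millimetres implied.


translate([484, 336, 0]) cube([4970, 140, 2390]);
translate([484, 4986, 0]) cube([4970, 140, 2390]);
translate([484, 476, 0]) cube([140, 4510, 2390]);
translate([5314, 476, 0]) cube([140, 4510, 2390]);


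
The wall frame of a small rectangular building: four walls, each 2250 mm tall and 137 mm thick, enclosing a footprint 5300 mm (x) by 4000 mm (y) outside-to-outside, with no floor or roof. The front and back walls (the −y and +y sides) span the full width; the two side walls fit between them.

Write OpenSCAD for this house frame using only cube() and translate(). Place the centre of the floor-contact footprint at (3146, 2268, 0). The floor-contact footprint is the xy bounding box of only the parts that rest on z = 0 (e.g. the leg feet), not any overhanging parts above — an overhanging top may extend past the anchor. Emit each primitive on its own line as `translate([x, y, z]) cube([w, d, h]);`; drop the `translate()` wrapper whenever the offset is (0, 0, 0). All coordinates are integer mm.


translate([496, 268, 0]) cube([5300, 137, 2250]);
translate([496, 4131, 0]) cube([5300, 137, 2250]);
translate([496, 405, 0]) cube([137, 3726, 2250]);
translate([5659, 405, 0]) cube([137, 3726, 2250]);


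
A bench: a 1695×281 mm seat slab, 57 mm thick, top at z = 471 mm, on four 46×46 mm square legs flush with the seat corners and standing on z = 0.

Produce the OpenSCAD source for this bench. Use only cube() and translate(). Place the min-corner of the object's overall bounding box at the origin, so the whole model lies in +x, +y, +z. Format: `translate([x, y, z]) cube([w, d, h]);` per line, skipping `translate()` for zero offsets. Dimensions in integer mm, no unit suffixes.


translate([0, 0, 414]) cube([1695, 281, 57]);
cube([46, 46, 414]);
translate([0, 235, 0]) cube([46, 46, 414]);
translate([1649, 0, 0]) cube([46, 46, 414]);
translate([1649, 235, 0]) cube([46, 46, 414]);


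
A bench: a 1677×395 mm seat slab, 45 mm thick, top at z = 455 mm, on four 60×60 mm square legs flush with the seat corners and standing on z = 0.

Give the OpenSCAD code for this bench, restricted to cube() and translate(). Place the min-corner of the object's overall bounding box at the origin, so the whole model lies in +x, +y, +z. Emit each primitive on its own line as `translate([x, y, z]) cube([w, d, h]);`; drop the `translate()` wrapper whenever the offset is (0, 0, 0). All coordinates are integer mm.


translate([0, 0, 410]) cube([1677, 395, 45]);
cube([60, 60, 410]);
translate([0, 335, 0]) cube([60, 60, 410]);
translate([1617, 0, 0]) cube([60, 60, 410]);
translate([1617, 335, 0]) cube([60, 60, 410]);


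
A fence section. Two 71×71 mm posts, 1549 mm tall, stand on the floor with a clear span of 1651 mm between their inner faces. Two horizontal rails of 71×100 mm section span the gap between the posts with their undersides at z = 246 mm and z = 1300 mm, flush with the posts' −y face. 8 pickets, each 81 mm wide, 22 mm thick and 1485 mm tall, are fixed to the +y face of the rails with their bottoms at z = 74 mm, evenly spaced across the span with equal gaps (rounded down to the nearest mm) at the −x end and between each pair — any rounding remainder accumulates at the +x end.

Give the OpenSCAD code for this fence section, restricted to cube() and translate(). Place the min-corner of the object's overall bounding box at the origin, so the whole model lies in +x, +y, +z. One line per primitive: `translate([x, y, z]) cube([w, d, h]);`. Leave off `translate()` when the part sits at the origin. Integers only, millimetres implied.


cube([71, 71, 1549]);
translate([1722, 0, 0]) cube([71, 71, 1549]);
translate([71, 0, 246]) cube([1651, 71, 100]);
translate([71, 0, 1300]) cube([1651, 71, 100]);
translate([182, 71, 74]) cube([81, 22, 1485]);
translate([374, 71, 74]) cube([81, 22, 1485]);
translate([566, 71, 74]) cube([81, 22, 1485]);
translate([758, 71, 74]) cube([81, 22, 1485]);
translate([950, 71, 74]) cube([81, 22, 1485]);
translate([1142, 71, 74]) cube([81, 22, 1485]);
translate([1334, 71, 74]) cube([81, 22, 1485]);
translate([1526, 71, 74]) cube([81, 22, 1485]);


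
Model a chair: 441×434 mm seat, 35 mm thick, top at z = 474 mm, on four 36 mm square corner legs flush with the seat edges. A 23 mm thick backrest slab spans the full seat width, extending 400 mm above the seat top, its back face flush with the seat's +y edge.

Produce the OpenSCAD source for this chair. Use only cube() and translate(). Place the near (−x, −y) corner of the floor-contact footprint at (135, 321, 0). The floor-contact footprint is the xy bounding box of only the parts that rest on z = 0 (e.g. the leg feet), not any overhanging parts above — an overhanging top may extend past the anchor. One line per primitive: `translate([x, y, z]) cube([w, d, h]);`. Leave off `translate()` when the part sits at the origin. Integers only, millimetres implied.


// leg_h = 474 - 35 = 439
translate([135, 321, 439]) cube([441, 434, 35]);
translate([135, 321, 0]) cube([36, 36, 439]);
translate([540, 321, 0]) cube([36, 36, 439]);
translate([135, 719, 0]) cube([36, 36, 439]);
translate([540, 719, 0]) cube([36, 36, 439]);
translate([135, 732, 474]) cube([441, 23, 400]);


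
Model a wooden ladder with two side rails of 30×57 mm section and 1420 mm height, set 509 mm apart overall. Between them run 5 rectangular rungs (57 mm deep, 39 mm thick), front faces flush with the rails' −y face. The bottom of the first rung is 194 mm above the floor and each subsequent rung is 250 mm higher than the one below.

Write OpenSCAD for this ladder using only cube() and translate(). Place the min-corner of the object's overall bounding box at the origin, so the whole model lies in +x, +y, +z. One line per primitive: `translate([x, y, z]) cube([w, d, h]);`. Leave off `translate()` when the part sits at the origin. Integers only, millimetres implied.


cube([30, 57, 1420]);
translate([479, 0, 0]) cube([30, 57, 1420]);
translate([30, 0, 194]) cube([449, 57, 39]);
translate([30, 0, 444]) cube([449, 57, 39]);
translate([30, 0, 694]) cube([449, 57, 39]);
translate([30, 0, 944]) cube([449, 57, 39]);
translate([30, 0, 1194]) cube([449, 57, 39]);


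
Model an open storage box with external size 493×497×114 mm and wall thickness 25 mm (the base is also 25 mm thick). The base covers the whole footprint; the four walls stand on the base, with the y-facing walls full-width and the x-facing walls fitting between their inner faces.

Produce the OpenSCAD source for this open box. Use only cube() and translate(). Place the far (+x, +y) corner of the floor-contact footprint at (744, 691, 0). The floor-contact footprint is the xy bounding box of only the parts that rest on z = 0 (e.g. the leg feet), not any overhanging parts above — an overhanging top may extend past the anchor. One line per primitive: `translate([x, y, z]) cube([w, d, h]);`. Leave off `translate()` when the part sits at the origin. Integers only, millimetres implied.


translate([251, 194, 0]) cube([493, 497, 25]);
translate([251, 194, 25]) cube([493, 25, 89]);
translate([251, 666, 25]) cube([493, 25, 89]);
translate([251, 219, 25]) cube([25, 447, 89]);
translate([719, 219, 25]) cube([25, 447, 89]);


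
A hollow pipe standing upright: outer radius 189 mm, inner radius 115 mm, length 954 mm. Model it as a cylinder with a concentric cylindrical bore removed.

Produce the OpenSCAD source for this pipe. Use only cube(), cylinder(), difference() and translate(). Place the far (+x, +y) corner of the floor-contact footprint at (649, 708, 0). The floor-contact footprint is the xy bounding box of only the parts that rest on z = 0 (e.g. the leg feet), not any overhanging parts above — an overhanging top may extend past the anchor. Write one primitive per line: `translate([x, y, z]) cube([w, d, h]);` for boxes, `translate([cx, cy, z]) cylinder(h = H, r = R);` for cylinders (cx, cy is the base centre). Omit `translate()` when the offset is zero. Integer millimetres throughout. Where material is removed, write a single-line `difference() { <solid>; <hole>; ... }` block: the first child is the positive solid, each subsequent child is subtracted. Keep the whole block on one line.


difference() { translate([460, 519, 0]) cylinder(h = 954, r = 189); translate([460, 519, 0]) cylinder(h = 954, r = 115); }


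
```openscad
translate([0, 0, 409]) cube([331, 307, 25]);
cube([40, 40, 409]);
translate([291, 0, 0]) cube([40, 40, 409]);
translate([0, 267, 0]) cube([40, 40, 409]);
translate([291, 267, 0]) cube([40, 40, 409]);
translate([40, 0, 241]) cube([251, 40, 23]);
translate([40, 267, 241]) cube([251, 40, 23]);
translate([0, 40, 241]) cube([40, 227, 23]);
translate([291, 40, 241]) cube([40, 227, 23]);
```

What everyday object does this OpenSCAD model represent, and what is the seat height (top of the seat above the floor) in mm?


A stool. The seat height is 434 mm.

A 331×307×25 slab at z = 409 on four corner posts — a stool. The seat top is 409 + 25 = 434 mm.


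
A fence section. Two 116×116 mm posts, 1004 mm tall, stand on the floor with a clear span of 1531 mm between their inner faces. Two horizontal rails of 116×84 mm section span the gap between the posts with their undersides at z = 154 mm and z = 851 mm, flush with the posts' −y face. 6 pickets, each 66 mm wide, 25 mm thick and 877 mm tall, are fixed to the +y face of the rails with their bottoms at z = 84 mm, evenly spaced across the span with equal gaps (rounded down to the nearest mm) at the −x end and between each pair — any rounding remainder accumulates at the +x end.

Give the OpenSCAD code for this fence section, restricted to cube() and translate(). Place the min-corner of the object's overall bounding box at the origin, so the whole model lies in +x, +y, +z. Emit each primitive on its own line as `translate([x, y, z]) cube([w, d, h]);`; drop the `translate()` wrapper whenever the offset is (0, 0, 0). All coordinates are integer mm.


cube([116, 116, 1004]);
translate([1647, 0, 0]) cube([116, 116, 1004]);
translate([116, 0, 154]) cube([1531, 116, 84]);
translate([116, 0, 851]) cube([1531, 116, 84]);
translate([278, 116, 84]) cube([66, 25, 877]);
translate([506, 116, 84]) cube([66, 25, 877]);
translate([734, 116, 84]) cube([66, 25, 877]);
translate([962, 116, 84]) cube([66, 25, 877]);
translate([1190, 116, 84]) cube([66, 25, 877]);
translate([1418, 116, 84]) cube([66, 25, 877]);


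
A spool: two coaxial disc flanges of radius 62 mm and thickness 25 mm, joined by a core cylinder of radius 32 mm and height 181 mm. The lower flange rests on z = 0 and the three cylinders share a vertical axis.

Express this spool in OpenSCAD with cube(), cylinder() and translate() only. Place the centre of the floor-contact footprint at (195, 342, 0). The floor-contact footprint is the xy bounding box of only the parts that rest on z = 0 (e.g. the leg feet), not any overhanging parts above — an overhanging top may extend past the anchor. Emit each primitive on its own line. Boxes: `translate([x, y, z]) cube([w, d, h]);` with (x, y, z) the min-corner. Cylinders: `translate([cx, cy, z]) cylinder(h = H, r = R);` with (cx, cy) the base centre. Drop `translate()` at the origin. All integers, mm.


translate([195, 342, 0]) cylinder(h = 25, r = 62);
translate([195, 342, 25]) cylinder(h = 181, r = 32);
translate([195, 342, 206]) cylinder(h = 25, r = 62);


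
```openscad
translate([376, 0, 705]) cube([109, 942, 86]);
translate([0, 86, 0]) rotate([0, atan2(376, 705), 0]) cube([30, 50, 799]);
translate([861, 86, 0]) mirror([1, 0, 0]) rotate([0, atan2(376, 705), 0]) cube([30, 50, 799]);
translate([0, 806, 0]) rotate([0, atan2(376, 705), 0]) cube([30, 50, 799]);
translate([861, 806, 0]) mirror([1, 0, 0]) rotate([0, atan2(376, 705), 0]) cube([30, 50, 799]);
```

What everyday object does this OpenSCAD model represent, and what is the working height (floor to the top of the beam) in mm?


A sawhorse. The overall height is 791 mm.

A beam across two mirrored pairs of raked legs — a sawhorse. The beam's underside is at z = 705 (matching the legs' vertical rise in atan2(376, 705)) and the beam is 86 mm tall, so its top is at 705 + 86 = 791 mm. The raked legs top out at the beam's underside, so that is the highest point.


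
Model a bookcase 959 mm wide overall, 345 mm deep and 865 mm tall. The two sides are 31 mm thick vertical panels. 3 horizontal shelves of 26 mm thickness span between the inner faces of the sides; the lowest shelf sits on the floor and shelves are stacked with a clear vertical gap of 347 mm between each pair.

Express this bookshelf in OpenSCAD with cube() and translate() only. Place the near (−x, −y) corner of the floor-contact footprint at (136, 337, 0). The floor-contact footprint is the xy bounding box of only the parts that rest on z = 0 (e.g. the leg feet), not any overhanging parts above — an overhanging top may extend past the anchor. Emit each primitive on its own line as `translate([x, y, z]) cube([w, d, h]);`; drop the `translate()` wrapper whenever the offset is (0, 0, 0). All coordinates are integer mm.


translate([136, 337, 0]) cube([31, 345, 865]);
translate([1064, 337, 0]) cube([31, 345, 865]);
translate([167, 337, 0]) cube([897, 345, 26]);
translate([167, 337, 373]) cube([897, 345, 26]);
translate([167, 337, 746]) cube([897, 345, 26]);


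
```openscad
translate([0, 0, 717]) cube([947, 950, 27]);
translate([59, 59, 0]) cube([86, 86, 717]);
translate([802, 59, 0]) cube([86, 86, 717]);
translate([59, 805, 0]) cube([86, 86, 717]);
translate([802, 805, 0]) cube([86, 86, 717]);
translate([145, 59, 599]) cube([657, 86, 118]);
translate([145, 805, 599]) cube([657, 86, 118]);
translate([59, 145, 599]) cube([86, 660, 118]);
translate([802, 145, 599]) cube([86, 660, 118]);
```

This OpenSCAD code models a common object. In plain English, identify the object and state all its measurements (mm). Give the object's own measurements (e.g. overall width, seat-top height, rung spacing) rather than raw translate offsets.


A table: top 947 mm (x) × 950 mm (y), 27 mm thick, upper face at z = 744 mm, on four 86×86 mm square legs, each inset 59 mm from the nearest pair of top edges from z = 0 to the bottom of the top. Four apron rails, 86 mm thick and 118 mm tall, run between adjacent legs with their top edges flush with the underside of the top and their outer faces flush with the legs' outer faces.


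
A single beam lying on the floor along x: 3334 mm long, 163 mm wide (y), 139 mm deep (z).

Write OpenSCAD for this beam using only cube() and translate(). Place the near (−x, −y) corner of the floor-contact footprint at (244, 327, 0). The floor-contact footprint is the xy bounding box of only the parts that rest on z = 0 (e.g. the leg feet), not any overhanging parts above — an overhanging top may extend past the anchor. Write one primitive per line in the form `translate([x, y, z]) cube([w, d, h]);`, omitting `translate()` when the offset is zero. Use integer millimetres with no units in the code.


translate([244, 327, 0]) cube([3334, 163, 139]);


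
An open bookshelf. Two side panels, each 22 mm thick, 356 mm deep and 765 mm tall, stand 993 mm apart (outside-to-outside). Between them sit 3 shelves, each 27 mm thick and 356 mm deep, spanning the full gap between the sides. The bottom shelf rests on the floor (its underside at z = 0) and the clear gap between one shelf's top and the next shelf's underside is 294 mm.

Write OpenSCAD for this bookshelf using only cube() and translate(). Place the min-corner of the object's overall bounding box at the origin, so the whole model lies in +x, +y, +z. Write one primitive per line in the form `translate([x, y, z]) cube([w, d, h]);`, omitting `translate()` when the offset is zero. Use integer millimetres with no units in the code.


cube([22, 356, 765]);
translate([971, 0, 0]) cube([22, 356, 765]);
translate([22, 0, 0]) cube([949, 356, 27]);
translate([22, 0, 321]) cube([949, 356, 27]);
translate([22, 0, 642]) cube([949, 356, 27]);


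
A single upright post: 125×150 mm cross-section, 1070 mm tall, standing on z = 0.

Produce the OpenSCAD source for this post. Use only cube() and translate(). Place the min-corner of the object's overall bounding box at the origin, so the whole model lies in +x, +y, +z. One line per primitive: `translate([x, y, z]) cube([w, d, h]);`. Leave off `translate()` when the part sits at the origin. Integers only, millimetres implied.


cube([125, 150, 1070]);


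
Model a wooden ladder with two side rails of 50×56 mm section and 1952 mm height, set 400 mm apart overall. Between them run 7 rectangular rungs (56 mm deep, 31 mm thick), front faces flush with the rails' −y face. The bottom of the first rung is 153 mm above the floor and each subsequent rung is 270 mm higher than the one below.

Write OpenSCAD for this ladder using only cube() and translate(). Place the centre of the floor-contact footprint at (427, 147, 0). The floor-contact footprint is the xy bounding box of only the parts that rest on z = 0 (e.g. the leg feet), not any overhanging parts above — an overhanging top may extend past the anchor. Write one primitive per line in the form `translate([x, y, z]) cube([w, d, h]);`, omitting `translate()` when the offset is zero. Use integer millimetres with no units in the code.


translate([227, 119, 0]) cube([50, 56, 1952]);
translate([577, 119, 0]) cube([50, 56, 1952]);
translate([277, 119, 153]) cube([300, 56, 31]);
translate([277, 119, 423]) cube([300, 56, 31]);
translate([277, 119, 693]) cube([300, 56, 31]);
translate([277, 119, 963]) cube([300, 56, 31]);
translate([277, 119, 1233]) cube([300, 56, 31]);
translate([277, 119, 1503]) cube([300, 56, 31]);
translate([277, 119, 1773]) cube([300, 56, 31]);


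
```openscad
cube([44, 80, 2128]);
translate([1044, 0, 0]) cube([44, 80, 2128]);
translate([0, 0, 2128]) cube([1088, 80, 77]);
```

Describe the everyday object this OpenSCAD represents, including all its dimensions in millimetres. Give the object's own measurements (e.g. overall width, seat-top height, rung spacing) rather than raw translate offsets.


A door frame. The clear opening is 1000 mm wide and 2128 mm high. Two 44 mm wide jambs, 80 mm deep, stand either side of the opening from the floor to the top of the opening. A 77 mm thick head sits across the top of both jambs, spanning the full outside width of the frame.


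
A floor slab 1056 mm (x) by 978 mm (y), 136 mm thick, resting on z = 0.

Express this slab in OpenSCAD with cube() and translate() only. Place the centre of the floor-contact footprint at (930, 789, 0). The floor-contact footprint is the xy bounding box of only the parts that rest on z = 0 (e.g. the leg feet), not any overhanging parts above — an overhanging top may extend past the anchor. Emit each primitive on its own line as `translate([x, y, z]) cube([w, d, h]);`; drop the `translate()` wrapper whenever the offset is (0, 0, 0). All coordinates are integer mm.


translate([402, 300, 0]) cube([1056, 978, 136]);


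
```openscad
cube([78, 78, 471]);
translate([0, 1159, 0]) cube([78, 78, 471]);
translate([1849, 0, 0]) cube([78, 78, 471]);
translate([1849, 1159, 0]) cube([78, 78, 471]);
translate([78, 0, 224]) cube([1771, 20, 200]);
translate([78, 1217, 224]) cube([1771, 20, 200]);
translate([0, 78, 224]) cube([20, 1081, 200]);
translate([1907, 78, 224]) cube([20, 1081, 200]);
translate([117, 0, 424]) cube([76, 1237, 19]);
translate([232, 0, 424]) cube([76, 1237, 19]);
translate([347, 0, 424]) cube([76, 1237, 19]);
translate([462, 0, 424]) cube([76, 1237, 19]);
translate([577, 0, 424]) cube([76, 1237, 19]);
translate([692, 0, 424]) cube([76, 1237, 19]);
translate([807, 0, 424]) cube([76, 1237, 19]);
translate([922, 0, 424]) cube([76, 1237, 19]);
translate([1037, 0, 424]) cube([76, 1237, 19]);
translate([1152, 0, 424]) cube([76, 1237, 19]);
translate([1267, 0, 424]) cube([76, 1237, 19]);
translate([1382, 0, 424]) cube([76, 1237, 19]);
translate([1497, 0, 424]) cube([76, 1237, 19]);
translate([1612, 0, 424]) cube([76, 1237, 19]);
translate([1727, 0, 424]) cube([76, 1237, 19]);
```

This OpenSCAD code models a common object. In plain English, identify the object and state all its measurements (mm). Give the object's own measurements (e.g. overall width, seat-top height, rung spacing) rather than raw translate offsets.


A bed frame 1927 mm long (x) by 1237 mm wide (y). Four 78×78 mm corner posts, 471 mm tall, at the corners of the footprint. Four rails of 20 mm thickness and 200 mm height run between adjacent posts with their undersides at z = 224 mm, their outer faces flush with the outside of the frame (the two x-running rails run between the posts' inner faces; the two y-running rails run between the posts' inner faces). 15 slats, each 76 mm wide (x) and 19 mm thick, lie across the top of the two x-running rails, running the full 1237 mm width of the frame in y; along x they sit between the end posts with a 39 mm gap after the −x posts and between neighbouring slats, leaving 46 mm before the +x posts.


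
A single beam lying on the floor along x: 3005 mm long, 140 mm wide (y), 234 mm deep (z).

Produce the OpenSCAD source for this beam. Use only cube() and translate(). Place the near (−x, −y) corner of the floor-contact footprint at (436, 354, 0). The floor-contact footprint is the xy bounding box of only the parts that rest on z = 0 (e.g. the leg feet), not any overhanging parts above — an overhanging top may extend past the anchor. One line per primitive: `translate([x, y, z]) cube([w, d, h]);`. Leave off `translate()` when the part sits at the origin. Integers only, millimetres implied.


translate([436, 354, 0]) cube([3005, 140, 234]);


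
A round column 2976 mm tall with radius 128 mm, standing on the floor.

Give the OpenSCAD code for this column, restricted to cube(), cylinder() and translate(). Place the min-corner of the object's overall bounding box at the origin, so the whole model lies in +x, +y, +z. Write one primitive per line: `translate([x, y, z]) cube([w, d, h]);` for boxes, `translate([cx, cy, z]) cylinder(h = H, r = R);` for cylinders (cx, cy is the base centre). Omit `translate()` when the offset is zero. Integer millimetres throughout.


translate([128, 128, 0]) cylinder(h = 2976, r = 128);


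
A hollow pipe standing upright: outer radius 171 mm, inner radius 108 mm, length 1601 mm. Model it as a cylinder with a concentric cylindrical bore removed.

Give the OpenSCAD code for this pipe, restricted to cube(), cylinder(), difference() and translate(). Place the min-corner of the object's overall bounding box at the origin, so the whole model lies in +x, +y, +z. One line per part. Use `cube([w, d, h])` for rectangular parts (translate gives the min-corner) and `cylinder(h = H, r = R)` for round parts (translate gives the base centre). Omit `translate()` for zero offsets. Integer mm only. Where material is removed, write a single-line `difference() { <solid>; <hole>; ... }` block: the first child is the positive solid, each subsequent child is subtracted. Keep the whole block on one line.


difference() { translate([171, 171, 0]) cylinder(h = 1601, r = 171); translate([171, 171, 0]) cylinder(h = 1601, r = 108); }


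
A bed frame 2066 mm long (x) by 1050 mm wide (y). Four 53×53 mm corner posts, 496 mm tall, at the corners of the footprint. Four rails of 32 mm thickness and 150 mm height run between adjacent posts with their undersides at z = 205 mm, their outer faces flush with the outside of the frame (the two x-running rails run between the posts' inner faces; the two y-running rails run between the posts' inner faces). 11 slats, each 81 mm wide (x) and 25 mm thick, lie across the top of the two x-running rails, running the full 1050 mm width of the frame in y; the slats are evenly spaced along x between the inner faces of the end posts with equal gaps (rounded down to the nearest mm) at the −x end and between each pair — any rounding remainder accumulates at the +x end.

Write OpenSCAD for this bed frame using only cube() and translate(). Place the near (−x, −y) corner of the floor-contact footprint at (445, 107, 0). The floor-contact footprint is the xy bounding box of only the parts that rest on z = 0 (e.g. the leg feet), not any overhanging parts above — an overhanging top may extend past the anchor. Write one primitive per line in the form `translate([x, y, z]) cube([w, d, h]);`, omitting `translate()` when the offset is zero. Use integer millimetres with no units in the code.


// slat z = rail_z + rail_h = 205 + 150 = 355
// slat gap = ⌊(1960 − 11·81) / 12⌋ = 89
translate([445, 107, 0]) cube([53, 53, 496]);
translate([445, 1104, 0]) cube([53, 53, 496]);
translate([2458, 107, 0]) cube([53, 53, 496]);
translate([2458, 1104, 0]) cube([53, 53, 496]);
translate([498, 107, 205]) cube([1960, 32, 150]);
translate([498, 1125, 205]) cube([1960, 32, 150]);
translate([445, 160, 205]) cube([32, 944, 150]);
translate([2479, 160, 205]) cube([32, 944, 150]);
translate([587, 107, 355]) cube([81, 1050, 25]);
translate([757, 107, 355]) cube([81, 1050, 25]);
translate([927, 107, 355]) cube([81, 1050, 25]);
translate([1097, 107, 355]) cube([81, 1050, 25]);
translate([1267, 107, 355]) cube([81, 1050, 25]);
translate([1437, 107, 355]) cube([81, 1050, 25]);
translate([1607, 107, 355]) cube([81, 1050, 25]);
translate([1777, 107, 355]) cube([81, 1050, 25]);
translate([1947, 107, 355]) cube([81, 1050, 25]);
translate([2117, 107, 355]) cube([81, 1050, 25]);
translate([2287, 107, 355]) cube([81, 1050, 25]);


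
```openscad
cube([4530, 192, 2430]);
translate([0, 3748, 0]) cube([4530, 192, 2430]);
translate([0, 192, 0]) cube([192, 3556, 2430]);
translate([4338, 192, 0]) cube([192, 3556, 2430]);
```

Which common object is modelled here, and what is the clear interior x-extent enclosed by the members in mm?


A house (or room) frame. The interior width is 4146 mm.

Four 2430 mm walls enclosing a rectangle with no floor or roof — a room or house frame. Outside width is 4530 mm and wall thickness is 192 mm, so the interior width is 4530 − 2 × 192 = 4146 mm.


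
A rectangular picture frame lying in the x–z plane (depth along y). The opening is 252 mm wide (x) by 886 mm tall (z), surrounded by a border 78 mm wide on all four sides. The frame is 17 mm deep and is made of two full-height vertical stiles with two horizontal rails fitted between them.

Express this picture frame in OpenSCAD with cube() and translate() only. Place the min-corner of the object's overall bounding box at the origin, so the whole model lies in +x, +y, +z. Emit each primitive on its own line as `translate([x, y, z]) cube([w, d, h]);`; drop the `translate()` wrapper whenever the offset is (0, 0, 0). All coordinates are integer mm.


cube([78, 17, 1042]);
translate([330, 0, 0]) cube([78, 17, 1042]);
translate([78, 0, 0]) cube([252, 17, 78]);
translate([78, 0, 964]) cube([252, 17, 78]);


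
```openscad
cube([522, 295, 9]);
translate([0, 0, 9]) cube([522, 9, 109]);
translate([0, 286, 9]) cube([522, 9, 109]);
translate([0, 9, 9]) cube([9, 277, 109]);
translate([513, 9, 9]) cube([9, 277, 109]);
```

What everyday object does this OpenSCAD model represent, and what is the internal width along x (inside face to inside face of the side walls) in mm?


An open box. The internal width is 504 mm.

A 522×295 base slab with four walls standing on it — an open box. The base is 522 mm wide and the walls are 9 mm thick, so the internal width is 522 − 2 × 9 = 504 mm.


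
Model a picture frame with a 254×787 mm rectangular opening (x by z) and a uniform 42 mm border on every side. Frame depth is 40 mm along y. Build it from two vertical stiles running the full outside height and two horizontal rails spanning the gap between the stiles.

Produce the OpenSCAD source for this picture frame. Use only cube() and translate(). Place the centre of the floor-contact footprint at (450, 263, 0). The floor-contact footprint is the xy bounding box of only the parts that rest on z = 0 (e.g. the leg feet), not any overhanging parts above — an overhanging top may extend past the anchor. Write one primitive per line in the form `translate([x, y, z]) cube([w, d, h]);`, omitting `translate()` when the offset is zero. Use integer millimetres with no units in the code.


translate([281, 243, 0]) cube([42, 40, 871]);
translate([577, 243, 0]) cube([42, 40, 871]);
translate([323, 243, 0]) cube([254, 40, 42]);
translate([323, 243, 829]) cube([254, 40, 42]);


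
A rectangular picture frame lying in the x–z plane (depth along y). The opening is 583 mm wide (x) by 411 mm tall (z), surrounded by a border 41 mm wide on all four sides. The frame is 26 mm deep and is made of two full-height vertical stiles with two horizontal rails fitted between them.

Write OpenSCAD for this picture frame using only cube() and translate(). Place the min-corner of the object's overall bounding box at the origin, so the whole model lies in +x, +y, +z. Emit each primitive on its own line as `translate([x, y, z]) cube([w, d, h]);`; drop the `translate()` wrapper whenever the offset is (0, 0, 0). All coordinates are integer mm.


cube([41, 26, 493]);
translate([624, 0, 0]) cube([41, 26, 493]);
translate([41, 0, 0]) cube([583, 26, 41]);
translate([41, 0, 452]) cube([583, 26, 41]);


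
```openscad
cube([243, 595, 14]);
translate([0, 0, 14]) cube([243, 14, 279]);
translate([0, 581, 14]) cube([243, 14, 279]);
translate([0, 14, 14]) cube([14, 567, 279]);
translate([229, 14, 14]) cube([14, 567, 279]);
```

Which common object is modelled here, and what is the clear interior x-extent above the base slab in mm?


An open box. The internal width is 215 mm.

A 243×595 base slab with four walls standing on it — an open box. The base is 243 mm wide and the walls are 14 mm thick, so the internal width is 243 − 2 × 14 = 215 mm.


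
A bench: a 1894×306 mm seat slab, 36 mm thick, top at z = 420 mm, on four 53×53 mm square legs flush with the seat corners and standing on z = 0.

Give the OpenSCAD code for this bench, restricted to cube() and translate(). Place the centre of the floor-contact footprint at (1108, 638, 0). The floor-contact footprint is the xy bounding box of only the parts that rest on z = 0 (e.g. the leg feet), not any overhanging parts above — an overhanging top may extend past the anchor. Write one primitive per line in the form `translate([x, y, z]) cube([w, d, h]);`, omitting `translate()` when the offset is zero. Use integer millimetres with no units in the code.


// leg_h = 420 − 36 = 384
translate([161, 485, 384]) cube([1894, 306, 36]);
translate([161, 485, 0]) cube([53, 53, 384]);
translate([161, 738, 0]) cube([53, 53, 384]);
translate([2002, 485, 0]) cube([53, 53, 384]);
translate([2002, 738, 0]) cube([53, 53, 384]);


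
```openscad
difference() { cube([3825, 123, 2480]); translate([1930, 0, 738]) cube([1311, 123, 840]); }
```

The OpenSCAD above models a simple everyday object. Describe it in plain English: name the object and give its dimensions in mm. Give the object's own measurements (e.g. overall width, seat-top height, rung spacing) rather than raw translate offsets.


A wall 3825 mm long (x), 123 mm thick (y), 2480 mm tall, with a rectangular window opening cut through it. The opening is 1311 mm wide and 840 mm tall; its sill is at z = 738 mm and its near (−x) edge is 1930 mm from the wall's −x end. The opening passes through the full wall thickness.


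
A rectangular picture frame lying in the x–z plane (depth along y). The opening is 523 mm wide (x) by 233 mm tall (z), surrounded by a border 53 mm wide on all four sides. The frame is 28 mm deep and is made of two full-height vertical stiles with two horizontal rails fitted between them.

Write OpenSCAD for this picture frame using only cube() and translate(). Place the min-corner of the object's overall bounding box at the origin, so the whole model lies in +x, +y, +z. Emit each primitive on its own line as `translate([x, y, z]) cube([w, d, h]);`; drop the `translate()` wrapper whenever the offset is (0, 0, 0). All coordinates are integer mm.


cube([53, 28, 339]);
translate([576, 0, 0]) cube([53, 28, 339]);
translate([53, 0, 0]) cube([523, 28, 53]);
translate([53, 0, 286]) cube([523, 28, 53]);


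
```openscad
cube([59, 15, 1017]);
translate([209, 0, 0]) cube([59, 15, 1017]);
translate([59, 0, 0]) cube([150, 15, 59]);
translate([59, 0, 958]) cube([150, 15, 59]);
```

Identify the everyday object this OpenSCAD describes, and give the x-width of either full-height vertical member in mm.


A picture frame. The border width is 59 mm.

Four thin pieces enclosing a rectangular opening — a picture frame. The two full-height stiles are 1017 mm tall; the top rail sits at z = 958 and is 59 mm tall, so the border above the opening is 1017 − 958 = 59 mm, matching the stile x-width.
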